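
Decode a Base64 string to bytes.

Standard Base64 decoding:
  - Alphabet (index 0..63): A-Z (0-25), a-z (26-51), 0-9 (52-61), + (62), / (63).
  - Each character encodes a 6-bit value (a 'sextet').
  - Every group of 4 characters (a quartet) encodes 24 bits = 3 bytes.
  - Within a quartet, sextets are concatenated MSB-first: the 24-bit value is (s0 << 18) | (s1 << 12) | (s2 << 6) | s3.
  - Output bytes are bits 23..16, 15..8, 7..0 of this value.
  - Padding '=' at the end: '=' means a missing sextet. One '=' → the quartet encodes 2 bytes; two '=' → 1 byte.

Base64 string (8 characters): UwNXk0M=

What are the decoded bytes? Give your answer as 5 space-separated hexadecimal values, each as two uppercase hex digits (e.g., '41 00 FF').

After char 0 ('U'=20): chars_in_quartet=1 acc=0x14 bytes_emitted=0
After char 1 ('w'=48): chars_in_quartet=2 acc=0x530 bytes_emitted=0
After char 2 ('N'=13): chars_in_quartet=3 acc=0x14C0D bytes_emitted=0
After char 3 ('X'=23): chars_in_quartet=4 acc=0x530357 -> emit 53 03 57, reset; bytes_emitted=3
After char 4 ('k'=36): chars_in_quartet=1 acc=0x24 bytes_emitted=3
After char 5 ('0'=52): chars_in_quartet=2 acc=0x934 bytes_emitted=3
After char 6 ('M'=12): chars_in_quartet=3 acc=0x24D0C bytes_emitted=3
Padding '=': partial quartet acc=0x24D0C -> emit 93 43; bytes_emitted=5

Answer: 53 03 57 93 43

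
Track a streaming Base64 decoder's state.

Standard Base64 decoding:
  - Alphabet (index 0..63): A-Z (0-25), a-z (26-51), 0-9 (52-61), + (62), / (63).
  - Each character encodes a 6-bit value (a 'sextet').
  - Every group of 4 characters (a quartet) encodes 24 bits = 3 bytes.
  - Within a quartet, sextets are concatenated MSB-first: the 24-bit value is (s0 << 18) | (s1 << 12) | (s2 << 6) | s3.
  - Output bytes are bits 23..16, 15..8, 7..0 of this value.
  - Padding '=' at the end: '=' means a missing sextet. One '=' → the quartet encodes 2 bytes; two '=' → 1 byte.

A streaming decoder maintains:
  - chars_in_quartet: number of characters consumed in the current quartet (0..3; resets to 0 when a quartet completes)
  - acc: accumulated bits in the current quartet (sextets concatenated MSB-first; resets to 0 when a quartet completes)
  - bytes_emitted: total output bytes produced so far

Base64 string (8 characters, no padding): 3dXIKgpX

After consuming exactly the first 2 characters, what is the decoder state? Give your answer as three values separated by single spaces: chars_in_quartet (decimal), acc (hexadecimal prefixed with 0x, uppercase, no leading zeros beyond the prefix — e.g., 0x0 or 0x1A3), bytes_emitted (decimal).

After char 0 ('3'=55): chars_in_quartet=1 acc=0x37 bytes_emitted=0
After char 1 ('d'=29): chars_in_quartet=2 acc=0xDDD bytes_emitted=0

Answer: 2 0xDDD 0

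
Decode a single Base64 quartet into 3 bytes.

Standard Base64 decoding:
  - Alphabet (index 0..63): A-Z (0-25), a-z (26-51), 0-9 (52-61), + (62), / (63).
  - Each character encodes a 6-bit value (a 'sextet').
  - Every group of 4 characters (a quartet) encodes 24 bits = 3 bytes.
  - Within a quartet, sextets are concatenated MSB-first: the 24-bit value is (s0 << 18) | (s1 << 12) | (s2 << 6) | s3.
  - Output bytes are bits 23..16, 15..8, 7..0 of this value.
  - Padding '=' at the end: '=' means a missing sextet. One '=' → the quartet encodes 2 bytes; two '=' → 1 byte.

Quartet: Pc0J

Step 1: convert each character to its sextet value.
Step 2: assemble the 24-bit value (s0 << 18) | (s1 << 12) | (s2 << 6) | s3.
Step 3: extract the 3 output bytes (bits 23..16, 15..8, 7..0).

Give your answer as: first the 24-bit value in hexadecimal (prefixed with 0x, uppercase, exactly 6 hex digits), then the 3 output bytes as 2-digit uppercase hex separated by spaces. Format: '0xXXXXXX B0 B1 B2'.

Sextets: P=15, c=28, 0=52, J=9
24-bit: (15<<18) | (28<<12) | (52<<6) | 9
      = 0x3C0000 | 0x01C000 | 0x000D00 | 0x000009
      = 0x3DCD09
Bytes: (v>>16)&0xFF=3D, (v>>8)&0xFF=CD, v&0xFF=09

Answer: 0x3DCD09 3D CD 09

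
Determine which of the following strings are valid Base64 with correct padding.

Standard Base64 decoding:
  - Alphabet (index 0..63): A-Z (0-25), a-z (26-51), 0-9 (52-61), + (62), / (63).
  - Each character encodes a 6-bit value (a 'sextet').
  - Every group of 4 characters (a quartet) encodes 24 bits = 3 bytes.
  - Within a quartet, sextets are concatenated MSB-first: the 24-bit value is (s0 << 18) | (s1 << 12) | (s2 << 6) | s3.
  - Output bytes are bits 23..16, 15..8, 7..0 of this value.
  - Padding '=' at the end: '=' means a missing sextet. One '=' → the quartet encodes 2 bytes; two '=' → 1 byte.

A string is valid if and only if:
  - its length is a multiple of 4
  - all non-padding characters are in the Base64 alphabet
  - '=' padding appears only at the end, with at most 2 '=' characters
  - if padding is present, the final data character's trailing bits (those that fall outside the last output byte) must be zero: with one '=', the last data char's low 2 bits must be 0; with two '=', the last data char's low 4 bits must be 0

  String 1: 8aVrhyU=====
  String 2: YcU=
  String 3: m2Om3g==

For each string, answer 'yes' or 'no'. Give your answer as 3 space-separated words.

String 1: '8aVrhyU=====' → invalid (5 pad chars (max 2))
String 2: 'YcU=' → valid
String 3: 'm2Om3g==' → valid

Answer: no yes yes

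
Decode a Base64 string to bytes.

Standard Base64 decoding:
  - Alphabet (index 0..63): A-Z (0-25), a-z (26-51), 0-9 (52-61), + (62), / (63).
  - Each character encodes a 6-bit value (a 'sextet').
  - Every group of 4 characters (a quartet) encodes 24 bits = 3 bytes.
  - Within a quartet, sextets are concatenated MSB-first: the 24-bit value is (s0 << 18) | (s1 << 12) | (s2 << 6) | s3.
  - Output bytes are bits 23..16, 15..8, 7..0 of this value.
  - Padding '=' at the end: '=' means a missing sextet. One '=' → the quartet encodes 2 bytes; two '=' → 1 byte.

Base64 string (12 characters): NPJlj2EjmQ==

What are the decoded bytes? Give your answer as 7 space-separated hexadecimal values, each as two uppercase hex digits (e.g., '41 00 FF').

Answer: 34 F2 65 8F 61 23 99

Derivation:
After char 0 ('N'=13): chars_in_quartet=1 acc=0xD bytes_emitted=0
After char 1 ('P'=15): chars_in_quartet=2 acc=0x34F bytes_emitted=0
After char 2 ('J'=9): chars_in_quartet=3 acc=0xD3C9 bytes_emitted=0
After char 3 ('l'=37): chars_in_quartet=4 acc=0x34F265 -> emit 34 F2 65, reset; bytes_emitted=3
After char 4 ('j'=35): chars_in_quartet=1 acc=0x23 bytes_emitted=3
After char 5 ('2'=54): chars_in_quartet=2 acc=0x8F6 bytes_emitted=3
After char 6 ('E'=4): chars_in_quartet=3 acc=0x23D84 bytes_emitted=3
After char 7 ('j'=35): chars_in_quartet=4 acc=0x8F6123 -> emit 8F 61 23, reset; bytes_emitted=6
After char 8 ('m'=38): chars_in_quartet=1 acc=0x26 bytes_emitted=6
After char 9 ('Q'=16): chars_in_quartet=2 acc=0x990 bytes_emitted=6
Padding '==': partial quartet acc=0x990 -> emit 99; bytes_emitted=7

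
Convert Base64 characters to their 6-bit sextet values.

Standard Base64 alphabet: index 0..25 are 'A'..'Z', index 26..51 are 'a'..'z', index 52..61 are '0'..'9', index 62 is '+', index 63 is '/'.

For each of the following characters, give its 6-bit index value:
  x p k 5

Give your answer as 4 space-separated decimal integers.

Answer: 49 41 36 57

Derivation:
'x': a..z range, 26 + ord('x') − ord('a') = 49
'p': a..z range, 26 + ord('p') − ord('a') = 41
'k': a..z range, 26 + ord('k') − ord('a') = 36
'5': 0..9 range, 52 + ord('5') − ord('0') = 57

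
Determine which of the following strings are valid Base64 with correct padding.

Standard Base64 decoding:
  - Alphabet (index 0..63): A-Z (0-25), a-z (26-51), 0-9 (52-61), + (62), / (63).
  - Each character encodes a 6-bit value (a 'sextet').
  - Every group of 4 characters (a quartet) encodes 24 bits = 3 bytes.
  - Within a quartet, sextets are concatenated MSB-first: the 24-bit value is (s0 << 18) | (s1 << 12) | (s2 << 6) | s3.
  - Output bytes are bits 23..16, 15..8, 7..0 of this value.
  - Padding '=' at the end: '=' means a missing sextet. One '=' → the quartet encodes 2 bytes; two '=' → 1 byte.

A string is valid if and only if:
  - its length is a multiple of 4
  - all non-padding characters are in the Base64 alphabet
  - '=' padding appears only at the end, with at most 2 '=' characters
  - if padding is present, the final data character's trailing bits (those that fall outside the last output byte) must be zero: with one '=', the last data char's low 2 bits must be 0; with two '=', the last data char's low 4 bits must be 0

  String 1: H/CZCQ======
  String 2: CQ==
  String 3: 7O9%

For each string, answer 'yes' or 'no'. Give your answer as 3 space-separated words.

String 1: 'H/CZCQ======' → invalid (6 pad chars (max 2))
String 2: 'CQ==' → valid
String 3: '7O9%' → invalid (bad char(s): ['%'])

Answer: no yes no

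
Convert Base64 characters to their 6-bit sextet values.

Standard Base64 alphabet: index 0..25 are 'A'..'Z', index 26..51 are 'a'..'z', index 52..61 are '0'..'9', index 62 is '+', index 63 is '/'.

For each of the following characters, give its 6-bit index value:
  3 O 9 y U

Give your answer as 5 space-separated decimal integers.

Answer: 55 14 61 50 20

Derivation:
'3': 0..9 range, 52 + ord('3') − ord('0') = 55
'O': A..Z range, ord('O') − ord('A') = 14
'9': 0..9 range, 52 + ord('9') − ord('0') = 61
'y': a..z range, 26 + ord('y') − ord('a') = 50
'U': A..Z range, ord('U') − ord('A') = 20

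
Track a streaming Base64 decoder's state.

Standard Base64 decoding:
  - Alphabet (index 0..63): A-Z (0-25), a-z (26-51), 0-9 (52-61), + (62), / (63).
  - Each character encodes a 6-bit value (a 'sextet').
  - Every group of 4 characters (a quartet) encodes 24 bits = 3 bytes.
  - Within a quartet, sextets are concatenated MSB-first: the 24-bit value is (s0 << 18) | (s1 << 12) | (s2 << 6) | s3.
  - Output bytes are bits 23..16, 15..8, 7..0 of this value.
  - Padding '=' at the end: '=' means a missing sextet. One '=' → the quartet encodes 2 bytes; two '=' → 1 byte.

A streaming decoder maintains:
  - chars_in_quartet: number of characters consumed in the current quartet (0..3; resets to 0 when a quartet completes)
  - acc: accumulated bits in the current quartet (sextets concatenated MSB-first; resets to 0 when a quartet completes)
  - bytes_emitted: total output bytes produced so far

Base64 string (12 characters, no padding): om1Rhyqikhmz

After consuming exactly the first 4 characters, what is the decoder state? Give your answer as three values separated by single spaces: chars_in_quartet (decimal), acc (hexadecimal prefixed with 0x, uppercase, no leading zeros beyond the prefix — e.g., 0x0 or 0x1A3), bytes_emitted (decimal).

After char 0 ('o'=40): chars_in_quartet=1 acc=0x28 bytes_emitted=0
After char 1 ('m'=38): chars_in_quartet=2 acc=0xA26 bytes_emitted=0
After char 2 ('1'=53): chars_in_quartet=3 acc=0x289B5 bytes_emitted=0
After char 3 ('R'=17): chars_in_quartet=4 acc=0xA26D51 -> emit A2 6D 51, reset; bytes_emitted=3

Answer: 0 0x0 3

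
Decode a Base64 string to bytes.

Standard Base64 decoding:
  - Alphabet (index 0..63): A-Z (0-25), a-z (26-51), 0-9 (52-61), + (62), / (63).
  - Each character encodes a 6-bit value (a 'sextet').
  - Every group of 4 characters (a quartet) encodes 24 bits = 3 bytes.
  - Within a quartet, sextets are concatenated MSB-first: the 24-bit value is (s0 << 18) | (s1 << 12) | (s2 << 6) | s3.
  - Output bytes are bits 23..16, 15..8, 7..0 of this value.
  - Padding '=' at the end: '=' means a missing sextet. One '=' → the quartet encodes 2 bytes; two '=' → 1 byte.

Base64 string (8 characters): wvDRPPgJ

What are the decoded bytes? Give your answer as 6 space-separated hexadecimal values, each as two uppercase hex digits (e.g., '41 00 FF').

After char 0 ('w'=48): chars_in_quartet=1 acc=0x30 bytes_emitted=0
After char 1 ('v'=47): chars_in_quartet=2 acc=0xC2F bytes_emitted=0
After char 2 ('D'=3): chars_in_quartet=3 acc=0x30BC3 bytes_emitted=0
After char 3 ('R'=17): chars_in_quartet=4 acc=0xC2F0D1 -> emit C2 F0 D1, reset; bytes_emitted=3
After char 4 ('P'=15): chars_in_quartet=1 acc=0xF bytes_emitted=3
After char 5 ('P'=15): chars_in_quartet=2 acc=0x3CF bytes_emitted=3
After char 6 ('g'=32): chars_in_quartet=3 acc=0xF3E0 bytes_emitted=3
After char 7 ('J'=9): chars_in_quartet=4 acc=0x3CF809 -> emit 3C F8 09, reset; bytes_emitted=6

Answer: C2 F0 D1 3C F8 09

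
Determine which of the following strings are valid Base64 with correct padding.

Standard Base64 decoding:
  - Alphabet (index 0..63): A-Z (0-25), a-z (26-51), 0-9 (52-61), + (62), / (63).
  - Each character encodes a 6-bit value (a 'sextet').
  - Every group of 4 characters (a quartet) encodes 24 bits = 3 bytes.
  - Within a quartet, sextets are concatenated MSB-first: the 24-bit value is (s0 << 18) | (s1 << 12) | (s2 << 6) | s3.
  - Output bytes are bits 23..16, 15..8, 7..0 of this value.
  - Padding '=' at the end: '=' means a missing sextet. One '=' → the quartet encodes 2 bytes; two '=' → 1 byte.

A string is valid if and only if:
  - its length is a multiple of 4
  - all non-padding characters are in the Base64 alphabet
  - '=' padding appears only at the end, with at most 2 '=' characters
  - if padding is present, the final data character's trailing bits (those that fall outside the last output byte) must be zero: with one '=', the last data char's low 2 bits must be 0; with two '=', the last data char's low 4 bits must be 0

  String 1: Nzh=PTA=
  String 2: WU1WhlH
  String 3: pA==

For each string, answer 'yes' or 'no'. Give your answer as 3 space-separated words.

Answer: no no yes

Derivation:
String 1: 'Nzh=PTA=' → invalid (bad char(s): ['=']; '=' in middle)
String 2: 'WU1WhlH' → invalid (len=7 not mult of 4)
String 3: 'pA==' → valid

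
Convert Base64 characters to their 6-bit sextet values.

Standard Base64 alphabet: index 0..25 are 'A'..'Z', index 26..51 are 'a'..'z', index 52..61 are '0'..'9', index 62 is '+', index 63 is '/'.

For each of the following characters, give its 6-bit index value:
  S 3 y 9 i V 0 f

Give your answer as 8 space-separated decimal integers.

Answer: 18 55 50 61 34 21 52 31

Derivation:
'S': A..Z range, ord('S') − ord('A') = 18
'3': 0..9 range, 52 + ord('3') − ord('0') = 55
'y': a..z range, 26 + ord('y') − ord('a') = 50
'9': 0..9 range, 52 + ord('9') − ord('0') = 61
'i': a..z range, 26 + ord('i') − ord('a') = 34
'V': A..Z range, ord('V') − ord('A') = 21
'0': 0..9 range, 52 + ord('0') − ord('0') = 52
'f': a..z range, 26 + ord('f') − ord('a') = 31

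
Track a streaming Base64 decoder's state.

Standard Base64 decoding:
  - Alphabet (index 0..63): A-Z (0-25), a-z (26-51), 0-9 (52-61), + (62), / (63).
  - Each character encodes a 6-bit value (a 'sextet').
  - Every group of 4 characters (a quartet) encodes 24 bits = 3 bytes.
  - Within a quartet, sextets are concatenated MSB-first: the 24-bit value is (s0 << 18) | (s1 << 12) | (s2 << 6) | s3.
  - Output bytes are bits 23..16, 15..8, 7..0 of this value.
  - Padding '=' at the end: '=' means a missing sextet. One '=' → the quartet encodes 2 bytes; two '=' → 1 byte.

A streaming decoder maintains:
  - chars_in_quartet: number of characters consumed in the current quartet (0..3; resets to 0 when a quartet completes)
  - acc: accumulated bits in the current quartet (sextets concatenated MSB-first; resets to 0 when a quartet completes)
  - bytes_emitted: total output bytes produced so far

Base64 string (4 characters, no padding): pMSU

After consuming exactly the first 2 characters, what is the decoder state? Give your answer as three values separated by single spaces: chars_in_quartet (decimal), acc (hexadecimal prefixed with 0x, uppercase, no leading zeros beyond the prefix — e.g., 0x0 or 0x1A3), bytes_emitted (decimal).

Answer: 2 0xA4C 0

Derivation:
After char 0 ('p'=41): chars_in_quartet=1 acc=0x29 bytes_emitted=0
After char 1 ('M'=12): chars_in_quartet=2 acc=0xA4C bytes_emitted=0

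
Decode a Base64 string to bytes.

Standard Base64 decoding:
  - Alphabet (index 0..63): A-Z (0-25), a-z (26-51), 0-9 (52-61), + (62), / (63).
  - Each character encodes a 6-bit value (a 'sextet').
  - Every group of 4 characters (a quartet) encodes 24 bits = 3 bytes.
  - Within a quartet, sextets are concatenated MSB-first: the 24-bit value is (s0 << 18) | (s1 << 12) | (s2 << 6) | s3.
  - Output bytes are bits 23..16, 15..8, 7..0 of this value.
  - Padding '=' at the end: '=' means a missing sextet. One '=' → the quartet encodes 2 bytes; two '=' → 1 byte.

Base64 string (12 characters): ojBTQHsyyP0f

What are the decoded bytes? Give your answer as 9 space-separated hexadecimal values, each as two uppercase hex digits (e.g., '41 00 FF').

After char 0 ('o'=40): chars_in_quartet=1 acc=0x28 bytes_emitted=0
After char 1 ('j'=35): chars_in_quartet=2 acc=0xA23 bytes_emitted=0
After char 2 ('B'=1): chars_in_quartet=3 acc=0x288C1 bytes_emitted=0
After char 3 ('T'=19): chars_in_quartet=4 acc=0xA23053 -> emit A2 30 53, reset; bytes_emitted=3
After char 4 ('Q'=16): chars_in_quartet=1 acc=0x10 bytes_emitted=3
After char 5 ('H'=7): chars_in_quartet=2 acc=0x407 bytes_emitted=3
After char 6 ('s'=44): chars_in_quartet=3 acc=0x101EC bytes_emitted=3
After char 7 ('y'=50): chars_in_quartet=4 acc=0x407B32 -> emit 40 7B 32, reset; bytes_emitted=6
After char 8 ('y'=50): chars_in_quartet=1 acc=0x32 bytes_emitted=6
After char 9 ('P'=15): chars_in_quartet=2 acc=0xC8F bytes_emitted=6
After char 10 ('0'=52): chars_in_quartet=3 acc=0x323F4 bytes_emitted=6
After char 11 ('f'=31): chars_in_quartet=4 acc=0xC8FD1F -> emit C8 FD 1F, reset; bytes_emitted=9

Answer: A2 30 53 40 7B 32 C8 FD 1F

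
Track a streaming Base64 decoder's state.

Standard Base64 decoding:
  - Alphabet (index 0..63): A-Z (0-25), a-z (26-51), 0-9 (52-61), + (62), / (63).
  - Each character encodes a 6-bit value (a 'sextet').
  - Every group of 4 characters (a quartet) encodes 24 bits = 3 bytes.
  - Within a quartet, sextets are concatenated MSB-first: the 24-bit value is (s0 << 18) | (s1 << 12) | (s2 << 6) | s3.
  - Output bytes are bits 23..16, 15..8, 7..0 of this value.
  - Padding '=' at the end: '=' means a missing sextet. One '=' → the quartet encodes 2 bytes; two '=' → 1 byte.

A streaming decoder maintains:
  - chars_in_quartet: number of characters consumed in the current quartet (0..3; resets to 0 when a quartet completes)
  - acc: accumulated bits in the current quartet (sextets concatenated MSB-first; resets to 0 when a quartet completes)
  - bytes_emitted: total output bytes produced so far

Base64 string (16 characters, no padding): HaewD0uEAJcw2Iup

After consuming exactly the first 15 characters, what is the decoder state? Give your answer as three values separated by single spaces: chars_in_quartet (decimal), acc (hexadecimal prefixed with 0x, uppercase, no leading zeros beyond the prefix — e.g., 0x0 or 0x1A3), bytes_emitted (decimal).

Answer: 3 0x3622E 9

Derivation:
After char 0 ('H'=7): chars_in_quartet=1 acc=0x7 bytes_emitted=0
After char 1 ('a'=26): chars_in_quartet=2 acc=0x1DA bytes_emitted=0
After char 2 ('e'=30): chars_in_quartet=3 acc=0x769E bytes_emitted=0
After char 3 ('w'=48): chars_in_quartet=4 acc=0x1DA7B0 -> emit 1D A7 B0, reset; bytes_emitted=3
After char 4 ('D'=3): chars_in_quartet=1 acc=0x3 bytes_emitted=3
After char 5 ('0'=52): chars_in_quartet=2 acc=0xF4 bytes_emitted=3
After char 6 ('u'=46): chars_in_quartet=3 acc=0x3D2E bytes_emitted=3
After char 7 ('E'=4): chars_in_quartet=4 acc=0xF4B84 -> emit 0F 4B 84, reset; bytes_emitted=6
After char 8 ('A'=0): chars_in_quartet=1 acc=0x0 bytes_emitted=6
After char 9 ('J'=9): chars_in_quartet=2 acc=0x9 bytes_emitted=6
After char 10 ('c'=28): chars_in_quartet=3 acc=0x25C bytes_emitted=6
After char 11 ('w'=48): chars_in_quartet=4 acc=0x9730 -> emit 00 97 30, reset; bytes_emitted=9
After char 12 ('2'=54): chars_in_quartet=1 acc=0x36 bytes_emitted=9
After char 13 ('I'=8): chars_in_quartet=2 acc=0xD88 bytes_emitted=9
After char 14 ('u'=46): chars_in_quartet=3 acc=0x3622E bytes_emitted=9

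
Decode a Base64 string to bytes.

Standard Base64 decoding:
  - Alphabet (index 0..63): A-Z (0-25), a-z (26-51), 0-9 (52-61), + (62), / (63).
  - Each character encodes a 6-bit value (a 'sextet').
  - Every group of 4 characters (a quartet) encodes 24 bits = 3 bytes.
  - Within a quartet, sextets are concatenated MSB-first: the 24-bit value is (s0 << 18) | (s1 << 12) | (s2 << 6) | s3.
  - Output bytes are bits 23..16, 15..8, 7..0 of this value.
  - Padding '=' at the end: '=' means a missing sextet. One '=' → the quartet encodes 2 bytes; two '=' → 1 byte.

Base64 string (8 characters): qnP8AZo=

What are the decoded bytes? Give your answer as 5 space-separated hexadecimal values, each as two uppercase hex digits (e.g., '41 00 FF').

Answer: AA 73 FC 01 9A

Derivation:
After char 0 ('q'=42): chars_in_quartet=1 acc=0x2A bytes_emitted=0
After char 1 ('n'=39): chars_in_quartet=2 acc=0xAA7 bytes_emitted=0
After char 2 ('P'=15): chars_in_quartet=3 acc=0x2A9CF bytes_emitted=0
After char 3 ('8'=60): chars_in_quartet=4 acc=0xAA73FC -> emit AA 73 FC, reset; bytes_emitted=3
After char 4 ('A'=0): chars_in_quartet=1 acc=0x0 bytes_emitted=3
After char 5 ('Z'=25): chars_in_quartet=2 acc=0x19 bytes_emitted=3
After char 6 ('o'=40): chars_in_quartet=3 acc=0x668 bytes_emitted=3
Padding '=': partial quartet acc=0x668 -> emit 01 9A; bytes_emitted=5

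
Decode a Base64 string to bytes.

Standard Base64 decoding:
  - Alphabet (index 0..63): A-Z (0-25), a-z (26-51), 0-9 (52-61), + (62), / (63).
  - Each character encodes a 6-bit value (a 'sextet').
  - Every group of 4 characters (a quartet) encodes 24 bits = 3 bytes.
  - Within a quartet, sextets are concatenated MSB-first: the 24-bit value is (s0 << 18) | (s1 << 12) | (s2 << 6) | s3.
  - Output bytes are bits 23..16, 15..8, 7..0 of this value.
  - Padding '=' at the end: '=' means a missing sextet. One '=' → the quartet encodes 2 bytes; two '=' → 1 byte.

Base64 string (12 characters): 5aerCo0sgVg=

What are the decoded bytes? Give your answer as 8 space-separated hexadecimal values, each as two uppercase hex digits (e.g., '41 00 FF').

Answer: E5 A7 AB 0A 8D 2C 81 58

Derivation:
After char 0 ('5'=57): chars_in_quartet=1 acc=0x39 bytes_emitted=0
After char 1 ('a'=26): chars_in_quartet=2 acc=0xE5A bytes_emitted=0
After char 2 ('e'=30): chars_in_quartet=3 acc=0x3969E bytes_emitted=0
After char 3 ('r'=43): chars_in_quartet=4 acc=0xE5A7AB -> emit E5 A7 AB, reset; bytes_emitted=3
After char 4 ('C'=2): chars_in_quartet=1 acc=0x2 bytes_emitted=3
After char 5 ('o'=40): chars_in_quartet=2 acc=0xA8 bytes_emitted=3
After char 6 ('0'=52): chars_in_quartet=3 acc=0x2A34 bytes_emitted=3
After char 7 ('s'=44): chars_in_quartet=4 acc=0xA8D2C -> emit 0A 8D 2C, reset; bytes_emitted=6
After char 8 ('g'=32): chars_in_quartet=1 acc=0x20 bytes_emitted=6
After char 9 ('V'=21): chars_in_quartet=2 acc=0x815 bytes_emitted=6
After char 10 ('g'=32): chars_in_quartet=3 acc=0x20560 bytes_emitted=6
Padding '=': partial quartet acc=0x20560 -> emit 81 58; bytes_emitted=8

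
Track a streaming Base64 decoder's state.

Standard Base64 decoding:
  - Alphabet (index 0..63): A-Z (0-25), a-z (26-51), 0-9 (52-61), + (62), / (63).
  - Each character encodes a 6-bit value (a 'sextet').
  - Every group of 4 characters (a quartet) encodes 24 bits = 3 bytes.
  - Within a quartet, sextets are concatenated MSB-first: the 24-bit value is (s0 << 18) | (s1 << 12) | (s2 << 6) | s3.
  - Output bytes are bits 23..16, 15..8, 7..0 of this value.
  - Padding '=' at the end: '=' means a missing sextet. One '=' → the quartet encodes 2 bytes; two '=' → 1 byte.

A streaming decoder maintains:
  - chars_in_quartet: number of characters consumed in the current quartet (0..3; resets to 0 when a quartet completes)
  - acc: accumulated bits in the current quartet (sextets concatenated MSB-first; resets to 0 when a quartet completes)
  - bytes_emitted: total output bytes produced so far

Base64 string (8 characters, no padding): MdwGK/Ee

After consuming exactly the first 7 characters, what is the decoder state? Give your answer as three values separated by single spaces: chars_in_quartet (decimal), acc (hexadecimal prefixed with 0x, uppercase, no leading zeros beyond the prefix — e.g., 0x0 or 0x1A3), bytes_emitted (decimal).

Answer: 3 0xAFC4 3

Derivation:
After char 0 ('M'=12): chars_in_quartet=1 acc=0xC bytes_emitted=0
After char 1 ('d'=29): chars_in_quartet=2 acc=0x31D bytes_emitted=0
After char 2 ('w'=48): chars_in_quartet=3 acc=0xC770 bytes_emitted=0
After char 3 ('G'=6): chars_in_quartet=4 acc=0x31DC06 -> emit 31 DC 06, reset; bytes_emitted=3
After char 4 ('K'=10): chars_in_quartet=1 acc=0xA bytes_emitted=3
After char 5 ('/'=63): chars_in_quartet=2 acc=0x2BF bytes_emitted=3
After char 6 ('E'=4): chars_in_quartet=3 acc=0xAFC4 bytes_emitted=3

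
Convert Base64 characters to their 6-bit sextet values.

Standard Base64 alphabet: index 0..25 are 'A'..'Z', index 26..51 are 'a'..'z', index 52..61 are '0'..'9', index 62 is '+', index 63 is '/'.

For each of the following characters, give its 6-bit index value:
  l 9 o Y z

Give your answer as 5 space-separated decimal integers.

Answer: 37 61 40 24 51

Derivation:
'l': a..z range, 26 + ord('l') − ord('a') = 37
'9': 0..9 range, 52 + ord('9') − ord('0') = 61
'o': a..z range, 26 + ord('o') − ord('a') = 40
'Y': A..Z range, ord('Y') − ord('A') = 24
'z': a..z range, 26 + ord('z') − ord('a') = 51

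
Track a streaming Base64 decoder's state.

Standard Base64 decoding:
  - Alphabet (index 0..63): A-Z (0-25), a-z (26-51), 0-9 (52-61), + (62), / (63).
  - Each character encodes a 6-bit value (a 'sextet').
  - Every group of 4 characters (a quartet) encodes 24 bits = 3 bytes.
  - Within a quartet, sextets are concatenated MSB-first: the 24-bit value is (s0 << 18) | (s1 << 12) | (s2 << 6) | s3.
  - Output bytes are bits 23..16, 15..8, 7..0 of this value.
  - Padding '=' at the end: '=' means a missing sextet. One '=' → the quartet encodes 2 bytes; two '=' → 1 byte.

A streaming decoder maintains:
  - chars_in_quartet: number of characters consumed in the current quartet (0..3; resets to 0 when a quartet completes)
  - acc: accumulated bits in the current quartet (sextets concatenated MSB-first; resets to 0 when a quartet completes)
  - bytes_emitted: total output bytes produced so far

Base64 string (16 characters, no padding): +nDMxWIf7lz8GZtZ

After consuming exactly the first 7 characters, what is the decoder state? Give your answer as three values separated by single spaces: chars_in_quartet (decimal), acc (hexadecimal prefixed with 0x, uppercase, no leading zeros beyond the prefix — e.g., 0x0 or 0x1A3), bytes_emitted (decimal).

Answer: 3 0x31588 3

Derivation:
After char 0 ('+'=62): chars_in_quartet=1 acc=0x3E bytes_emitted=0
After char 1 ('n'=39): chars_in_quartet=2 acc=0xFA7 bytes_emitted=0
After char 2 ('D'=3): chars_in_quartet=3 acc=0x3E9C3 bytes_emitted=0
After char 3 ('M'=12): chars_in_quartet=4 acc=0xFA70CC -> emit FA 70 CC, reset; bytes_emitted=3
After char 4 ('x'=49): chars_in_quartet=1 acc=0x31 bytes_emitted=3
After char 5 ('W'=22): chars_in_quartet=2 acc=0xC56 bytes_emitted=3
After char 6 ('I'=8): chars_in_quartet=3 acc=0x31588 bytes_emitted=3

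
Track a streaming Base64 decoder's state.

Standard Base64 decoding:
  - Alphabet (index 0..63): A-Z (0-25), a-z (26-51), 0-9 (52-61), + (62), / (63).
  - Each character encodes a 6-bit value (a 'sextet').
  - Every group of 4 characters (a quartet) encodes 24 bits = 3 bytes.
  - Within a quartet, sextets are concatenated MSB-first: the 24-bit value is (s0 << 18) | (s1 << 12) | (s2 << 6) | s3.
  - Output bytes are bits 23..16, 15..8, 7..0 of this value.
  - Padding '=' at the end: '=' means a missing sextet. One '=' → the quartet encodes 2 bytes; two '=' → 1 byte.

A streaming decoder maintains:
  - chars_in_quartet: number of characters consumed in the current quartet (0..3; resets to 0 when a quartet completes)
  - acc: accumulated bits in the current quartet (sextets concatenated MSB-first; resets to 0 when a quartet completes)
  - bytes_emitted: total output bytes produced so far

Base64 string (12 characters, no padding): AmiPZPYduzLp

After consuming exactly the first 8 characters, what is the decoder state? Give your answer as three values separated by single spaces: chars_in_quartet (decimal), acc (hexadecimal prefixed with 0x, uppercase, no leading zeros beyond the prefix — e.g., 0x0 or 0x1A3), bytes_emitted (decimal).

After char 0 ('A'=0): chars_in_quartet=1 acc=0x0 bytes_emitted=0
After char 1 ('m'=38): chars_in_quartet=2 acc=0x26 bytes_emitted=0
After char 2 ('i'=34): chars_in_quartet=3 acc=0x9A2 bytes_emitted=0
After char 3 ('P'=15): chars_in_quartet=4 acc=0x2688F -> emit 02 68 8F, reset; bytes_emitted=3
After char 4 ('Z'=25): chars_in_quartet=1 acc=0x19 bytes_emitted=3
After char 5 ('P'=15): chars_in_quartet=2 acc=0x64F bytes_emitted=3
After char 6 ('Y'=24): chars_in_quartet=3 acc=0x193D8 bytes_emitted=3
After char 7 ('d'=29): chars_in_quartet=4 acc=0x64F61D -> emit 64 F6 1D, reset; bytes_emitted=6

Answer: 0 0x0 6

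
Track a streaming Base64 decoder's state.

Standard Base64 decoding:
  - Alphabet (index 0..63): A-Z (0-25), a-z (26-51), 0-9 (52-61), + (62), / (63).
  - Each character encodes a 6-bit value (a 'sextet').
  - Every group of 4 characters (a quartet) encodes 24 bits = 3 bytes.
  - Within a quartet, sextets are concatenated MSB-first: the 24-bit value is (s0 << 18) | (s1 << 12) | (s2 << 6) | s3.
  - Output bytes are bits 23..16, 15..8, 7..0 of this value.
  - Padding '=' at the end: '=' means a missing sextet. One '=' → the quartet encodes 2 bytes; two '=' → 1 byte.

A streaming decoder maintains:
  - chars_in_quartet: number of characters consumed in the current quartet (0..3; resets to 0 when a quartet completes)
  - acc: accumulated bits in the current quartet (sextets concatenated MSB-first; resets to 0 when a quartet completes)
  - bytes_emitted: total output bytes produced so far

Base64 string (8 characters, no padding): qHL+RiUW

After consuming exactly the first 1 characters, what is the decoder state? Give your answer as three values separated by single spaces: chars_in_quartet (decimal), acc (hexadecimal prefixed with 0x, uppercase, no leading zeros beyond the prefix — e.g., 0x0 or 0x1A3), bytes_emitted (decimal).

After char 0 ('q'=42): chars_in_quartet=1 acc=0x2A bytes_emitted=0

Answer: 1 0x2A 0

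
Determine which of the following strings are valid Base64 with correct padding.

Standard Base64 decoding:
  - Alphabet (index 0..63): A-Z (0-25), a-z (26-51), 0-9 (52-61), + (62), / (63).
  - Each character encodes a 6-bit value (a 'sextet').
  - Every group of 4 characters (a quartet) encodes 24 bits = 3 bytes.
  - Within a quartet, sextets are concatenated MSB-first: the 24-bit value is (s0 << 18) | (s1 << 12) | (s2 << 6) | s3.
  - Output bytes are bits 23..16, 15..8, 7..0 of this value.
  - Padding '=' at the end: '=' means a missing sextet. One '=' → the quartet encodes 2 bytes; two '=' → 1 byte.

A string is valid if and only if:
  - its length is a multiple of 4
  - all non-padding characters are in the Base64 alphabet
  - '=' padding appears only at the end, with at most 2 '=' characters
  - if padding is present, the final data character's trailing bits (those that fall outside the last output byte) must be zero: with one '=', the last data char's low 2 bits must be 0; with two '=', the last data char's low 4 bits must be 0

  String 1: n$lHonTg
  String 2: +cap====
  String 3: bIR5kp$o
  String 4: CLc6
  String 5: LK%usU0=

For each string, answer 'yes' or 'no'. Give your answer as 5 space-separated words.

String 1: 'n$lHonTg' → invalid (bad char(s): ['$'])
String 2: '+cap====' → invalid (4 pad chars (max 2))
String 3: 'bIR5kp$o' → invalid (bad char(s): ['$'])
String 4: 'CLc6' → valid
String 5: 'LK%usU0=' → invalid (bad char(s): ['%'])

Answer: no no no yes no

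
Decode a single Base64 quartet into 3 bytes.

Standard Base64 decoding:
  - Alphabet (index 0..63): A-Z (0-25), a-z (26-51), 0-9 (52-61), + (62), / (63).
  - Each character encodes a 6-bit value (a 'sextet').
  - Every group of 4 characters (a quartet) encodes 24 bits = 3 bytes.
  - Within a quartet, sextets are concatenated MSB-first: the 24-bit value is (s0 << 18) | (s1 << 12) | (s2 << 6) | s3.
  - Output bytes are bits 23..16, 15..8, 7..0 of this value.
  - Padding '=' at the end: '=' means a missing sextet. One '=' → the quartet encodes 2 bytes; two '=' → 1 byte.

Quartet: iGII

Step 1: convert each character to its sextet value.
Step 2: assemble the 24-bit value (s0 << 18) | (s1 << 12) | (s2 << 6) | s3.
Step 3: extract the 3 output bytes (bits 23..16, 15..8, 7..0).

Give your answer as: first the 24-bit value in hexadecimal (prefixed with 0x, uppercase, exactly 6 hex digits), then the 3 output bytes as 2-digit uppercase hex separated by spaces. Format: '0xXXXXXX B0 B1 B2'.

Sextets: i=34, G=6, I=8, I=8
24-bit: (34<<18) | (6<<12) | (8<<6) | 8
      = 0x880000 | 0x006000 | 0x000200 | 0x000008
      = 0x886208
Bytes: (v>>16)&0xFF=88, (v>>8)&0xFF=62, v&0xFF=08

Answer: 0x886208 88 62 08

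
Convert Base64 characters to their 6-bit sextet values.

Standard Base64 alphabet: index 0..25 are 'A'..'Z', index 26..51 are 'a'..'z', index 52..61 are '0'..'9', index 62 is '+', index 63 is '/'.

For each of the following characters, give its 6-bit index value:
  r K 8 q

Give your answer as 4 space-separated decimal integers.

'r': a..z range, 26 + ord('r') − ord('a') = 43
'K': A..Z range, ord('K') − ord('A') = 10
'8': 0..9 range, 52 + ord('8') − ord('0') = 60
'q': a..z range, 26 + ord('q') − ord('a') = 42

Answer: 43 10 60 42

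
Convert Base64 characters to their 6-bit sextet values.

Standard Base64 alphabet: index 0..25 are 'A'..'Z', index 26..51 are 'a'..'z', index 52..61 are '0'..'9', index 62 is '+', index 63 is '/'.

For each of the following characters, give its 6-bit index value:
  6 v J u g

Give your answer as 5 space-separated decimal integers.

Answer: 58 47 9 46 32

Derivation:
'6': 0..9 range, 52 + ord('6') − ord('0') = 58
'v': a..z range, 26 + ord('v') − ord('a') = 47
'J': A..Z range, ord('J') − ord('A') = 9
'u': a..z range, 26 + ord('u') − ord('a') = 46
'g': a..z range, 26 + ord('g') − ord('a') = 32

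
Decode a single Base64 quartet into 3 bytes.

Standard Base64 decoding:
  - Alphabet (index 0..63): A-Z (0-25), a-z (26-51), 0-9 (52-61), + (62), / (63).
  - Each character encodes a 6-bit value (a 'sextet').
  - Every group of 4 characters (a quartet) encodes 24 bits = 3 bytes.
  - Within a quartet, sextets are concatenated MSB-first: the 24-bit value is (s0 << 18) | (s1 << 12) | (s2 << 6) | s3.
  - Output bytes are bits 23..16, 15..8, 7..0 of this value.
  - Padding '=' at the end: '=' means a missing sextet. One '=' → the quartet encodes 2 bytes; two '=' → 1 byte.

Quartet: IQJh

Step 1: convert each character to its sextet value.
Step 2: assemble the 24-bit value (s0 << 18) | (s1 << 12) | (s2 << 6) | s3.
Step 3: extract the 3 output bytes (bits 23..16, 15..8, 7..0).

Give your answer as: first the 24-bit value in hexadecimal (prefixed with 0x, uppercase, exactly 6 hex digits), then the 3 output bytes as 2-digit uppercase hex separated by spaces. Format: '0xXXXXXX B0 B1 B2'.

Sextets: I=8, Q=16, J=9, h=33
24-bit: (8<<18) | (16<<12) | (9<<6) | 33
      = 0x200000 | 0x010000 | 0x000240 | 0x000021
      = 0x210261
Bytes: (v>>16)&0xFF=21, (v>>8)&0xFF=02, v&0xFF=61

Answer: 0x210261 21 02 61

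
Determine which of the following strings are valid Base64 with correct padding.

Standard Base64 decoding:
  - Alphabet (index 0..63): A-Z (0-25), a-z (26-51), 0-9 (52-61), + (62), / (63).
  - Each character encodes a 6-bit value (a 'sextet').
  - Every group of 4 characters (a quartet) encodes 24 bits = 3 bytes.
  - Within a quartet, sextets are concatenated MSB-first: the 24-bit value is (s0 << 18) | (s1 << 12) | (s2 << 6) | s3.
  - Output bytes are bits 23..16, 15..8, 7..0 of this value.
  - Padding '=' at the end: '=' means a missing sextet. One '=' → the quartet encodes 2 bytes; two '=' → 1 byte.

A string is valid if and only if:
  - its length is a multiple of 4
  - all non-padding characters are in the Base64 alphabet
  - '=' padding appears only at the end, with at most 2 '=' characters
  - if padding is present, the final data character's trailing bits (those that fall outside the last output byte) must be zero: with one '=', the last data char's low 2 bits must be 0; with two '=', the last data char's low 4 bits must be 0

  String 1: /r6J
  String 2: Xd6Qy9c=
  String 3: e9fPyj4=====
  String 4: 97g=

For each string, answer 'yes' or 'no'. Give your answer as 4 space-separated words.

String 1: '/r6J' → valid
String 2: 'Xd6Qy9c=' → valid
String 3: 'e9fPyj4=====' → invalid (5 pad chars (max 2))
String 4: '97g=' → valid

Answer: yes yes no yes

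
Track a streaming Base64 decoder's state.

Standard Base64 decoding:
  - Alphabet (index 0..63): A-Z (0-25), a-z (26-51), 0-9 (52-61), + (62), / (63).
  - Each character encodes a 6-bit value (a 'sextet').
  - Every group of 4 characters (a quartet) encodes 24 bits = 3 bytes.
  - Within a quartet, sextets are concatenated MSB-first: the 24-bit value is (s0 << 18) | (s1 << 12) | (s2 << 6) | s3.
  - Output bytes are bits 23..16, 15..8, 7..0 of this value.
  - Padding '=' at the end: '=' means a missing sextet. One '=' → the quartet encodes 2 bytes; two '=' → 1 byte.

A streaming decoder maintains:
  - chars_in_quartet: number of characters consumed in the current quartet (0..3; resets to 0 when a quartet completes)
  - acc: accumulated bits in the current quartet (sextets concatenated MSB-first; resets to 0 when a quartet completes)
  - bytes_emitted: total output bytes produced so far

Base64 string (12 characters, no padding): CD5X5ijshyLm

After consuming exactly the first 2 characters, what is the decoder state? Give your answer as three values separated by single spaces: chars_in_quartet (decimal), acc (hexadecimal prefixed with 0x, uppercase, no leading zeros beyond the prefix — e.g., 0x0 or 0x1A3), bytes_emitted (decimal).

Answer: 2 0x83 0

Derivation:
After char 0 ('C'=2): chars_in_quartet=1 acc=0x2 bytes_emitted=0
After char 1 ('D'=3): chars_in_quartet=2 acc=0x83 bytes_emitted=0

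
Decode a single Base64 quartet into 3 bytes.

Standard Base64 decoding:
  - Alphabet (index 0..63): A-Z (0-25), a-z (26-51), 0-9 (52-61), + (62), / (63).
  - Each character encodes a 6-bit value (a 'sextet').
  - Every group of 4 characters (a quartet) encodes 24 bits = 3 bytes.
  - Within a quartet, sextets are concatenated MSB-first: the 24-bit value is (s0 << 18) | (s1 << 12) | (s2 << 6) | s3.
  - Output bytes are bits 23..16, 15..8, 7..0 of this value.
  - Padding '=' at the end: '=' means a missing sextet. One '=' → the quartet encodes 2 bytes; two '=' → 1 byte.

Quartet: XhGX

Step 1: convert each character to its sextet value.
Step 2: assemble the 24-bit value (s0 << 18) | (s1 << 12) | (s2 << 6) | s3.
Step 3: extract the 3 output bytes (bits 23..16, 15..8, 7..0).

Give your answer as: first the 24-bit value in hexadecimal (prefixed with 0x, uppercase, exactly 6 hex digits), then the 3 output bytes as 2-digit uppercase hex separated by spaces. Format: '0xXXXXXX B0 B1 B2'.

Sextets: X=23, h=33, G=6, X=23
24-bit: (23<<18) | (33<<12) | (6<<6) | 23
      = 0x5C0000 | 0x021000 | 0x000180 | 0x000017
      = 0x5E1197
Bytes: (v>>16)&0xFF=5E, (v>>8)&0xFF=11, v&0xFF=97

Answer: 0x5E1197 5E 11 97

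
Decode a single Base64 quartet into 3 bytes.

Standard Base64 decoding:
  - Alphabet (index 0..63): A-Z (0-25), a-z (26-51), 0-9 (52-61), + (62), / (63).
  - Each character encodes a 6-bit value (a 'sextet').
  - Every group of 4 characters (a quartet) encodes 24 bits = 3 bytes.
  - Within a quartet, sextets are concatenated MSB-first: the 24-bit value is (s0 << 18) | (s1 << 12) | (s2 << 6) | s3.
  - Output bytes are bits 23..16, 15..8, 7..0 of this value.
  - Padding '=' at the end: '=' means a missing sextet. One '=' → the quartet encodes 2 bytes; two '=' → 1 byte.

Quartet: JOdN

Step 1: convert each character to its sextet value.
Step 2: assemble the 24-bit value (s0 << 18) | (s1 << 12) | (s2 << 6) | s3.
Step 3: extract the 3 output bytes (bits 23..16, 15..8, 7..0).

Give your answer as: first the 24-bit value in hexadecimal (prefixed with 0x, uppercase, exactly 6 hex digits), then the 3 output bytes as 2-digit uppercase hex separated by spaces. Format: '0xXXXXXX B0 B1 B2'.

Answer: 0x24E74D 24 E7 4D

Derivation:
Sextets: J=9, O=14, d=29, N=13
24-bit: (9<<18) | (14<<12) | (29<<6) | 13
      = 0x240000 | 0x00E000 | 0x000740 | 0x00000D
      = 0x24E74D
Bytes: (v>>16)&0xFF=24, (v>>8)&0xFF=E7, v&0xFF=4D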